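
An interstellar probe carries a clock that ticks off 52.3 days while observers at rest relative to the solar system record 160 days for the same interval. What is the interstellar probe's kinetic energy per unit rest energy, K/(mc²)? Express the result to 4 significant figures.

γ = Δt/Δτ = 160/52.3 = 3.05927.
K/(mc²) = γ − 1 = 3.05927 − 1 = 2.059.

2.059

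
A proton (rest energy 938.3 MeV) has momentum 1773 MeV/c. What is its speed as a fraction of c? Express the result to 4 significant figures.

0.8839c

pc/(mc²) = 1773/938.3 = 1.8896 = βγ = β/√(1−β²).
So β² = x²/(1 + x²) with x = 1.8896: x² = 3.57059, β² = 3.57059/4.57059 = 0.78121, β = 0.8839.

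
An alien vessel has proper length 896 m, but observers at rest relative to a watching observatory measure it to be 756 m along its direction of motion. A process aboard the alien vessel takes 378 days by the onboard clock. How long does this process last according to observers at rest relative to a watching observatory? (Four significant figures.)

448.0 days

From L = L₀/γ: γ = 896/756 = 1.18519.
Δt = γΔτ = 1.18519 × 378 = 448.0 days.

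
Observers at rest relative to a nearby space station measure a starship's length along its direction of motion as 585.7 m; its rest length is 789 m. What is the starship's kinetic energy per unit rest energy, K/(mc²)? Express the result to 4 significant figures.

γ = L₀/L = 789/585.7 = 1.34711.
Since K = (γ−1)mc², K/(mc²) = 1.34711 − 1 = 0.3471.

0.3471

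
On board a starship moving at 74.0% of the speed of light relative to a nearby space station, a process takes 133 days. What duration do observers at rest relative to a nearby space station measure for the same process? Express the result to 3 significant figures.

γ = 1/√(1 − β²) = 1/√(1 − 0.5476) = 1/√0.4524 = 1/0.672607 = 1.4868.
Time dilation: Δt = γ·Δτ = 1.4868 × 133 = 198 days.

198 days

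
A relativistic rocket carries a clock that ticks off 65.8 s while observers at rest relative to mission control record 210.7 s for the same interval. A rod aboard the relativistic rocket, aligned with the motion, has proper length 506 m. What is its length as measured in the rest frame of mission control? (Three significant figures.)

158 m

The time-dilation ratio gives γ = 210.7/65.8 = 3.20213.
L = L₀/γ = 506/3.20213 = 158 m.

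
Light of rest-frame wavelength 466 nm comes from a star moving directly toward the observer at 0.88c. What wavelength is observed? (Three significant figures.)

Relativistic Doppler for wavelength: λ_obs = λ_src · √((1−β)/(1+β)).
With β = 0.88: factor = √(0.12/1.88) = 0.25265.
λ_obs = 466 × 0.25265 = 118 nm.

118 nm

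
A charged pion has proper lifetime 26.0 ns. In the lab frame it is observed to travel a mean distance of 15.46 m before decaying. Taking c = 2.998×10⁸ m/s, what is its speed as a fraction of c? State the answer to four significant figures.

Lab distance = (lab lifetime)·v = γτ·βc, so βγ = d/(cτ) = 15.46/(2.998×10⁸ × 2.600×10^-8) = 1.9834.
With βγ = 1.9834: γ² = 1 + (βγ)² = 4.93388, and β = (βγ)/γ = 1.9834/2.22123 = 0.8929.

0.8929c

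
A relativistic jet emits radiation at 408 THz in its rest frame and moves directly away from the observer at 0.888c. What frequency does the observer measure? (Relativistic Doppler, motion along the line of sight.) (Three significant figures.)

99.4 THz

Relativistic Doppler (source moving away): f_obs = f_src · √((1−β)/(1+β)).
With β = 0.888: factor = √(0.112/1.888) = 0.24356.
f_obs = 408 × 0.24356 = 99.4 THz.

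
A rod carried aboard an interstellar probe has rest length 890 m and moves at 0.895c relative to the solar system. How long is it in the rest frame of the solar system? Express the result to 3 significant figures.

γ = 1/√(1 − β²) = 1/√(1 − 0.801025) = 1/√0.198975 = 1/0.446066 = 2.2418.
Along the direction of motion the measured length is L₀/γ = 890/2.2418 = 397 m.

397 m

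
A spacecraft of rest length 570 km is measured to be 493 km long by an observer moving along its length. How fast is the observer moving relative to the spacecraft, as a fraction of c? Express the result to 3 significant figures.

Length contraction gives γ = L₀/L = 570/493 = 1.1562.
β = √(1 − 1/γ²) = √0.251944 = 0.502.

0.502c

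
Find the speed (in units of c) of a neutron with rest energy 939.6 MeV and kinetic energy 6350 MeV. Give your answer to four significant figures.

0.9917c

γ = 1 + K/(mc²) = 1 + 6350/939.6 = 7.7582.
β = √(1 − 1/γ²) = √(1 − 0.0166141) = √0.9833859 = 0.9917.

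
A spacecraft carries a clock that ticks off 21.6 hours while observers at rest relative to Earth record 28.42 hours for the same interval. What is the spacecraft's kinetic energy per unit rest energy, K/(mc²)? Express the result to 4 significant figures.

γ = Δt/Δτ = 28.42/21.6 = 1.31574.
Since K = (γ−1)mc², K/(mc²) = 1.31574 − 1 = 0.3157.

0.3157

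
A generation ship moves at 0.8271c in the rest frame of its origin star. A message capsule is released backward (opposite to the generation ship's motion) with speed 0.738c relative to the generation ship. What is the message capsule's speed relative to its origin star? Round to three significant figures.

Relativistic velocity addition: u = (u' + v)/(1 + u'v/c²), with u' = −0.738c and v = 0.8271c.
Numerator: −0.738 + 0.8271 = 0.0891. Denominator: 1 + (−0.738)(0.8271) = 0.3896002.
u = 0.0891/0.3896002 = 0.2287, so the speed is 0.229c.

0.229c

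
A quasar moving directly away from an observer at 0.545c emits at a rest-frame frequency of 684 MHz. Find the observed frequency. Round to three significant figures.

371 MHz

Relativistic Doppler (source moving away): f_obs = f_src · √((1−β)/(1+β)).
With β = 0.545: factor = √(0.455/1.545) = 0.54268.
f_obs = 684 × 0.54268 = 371 MHz.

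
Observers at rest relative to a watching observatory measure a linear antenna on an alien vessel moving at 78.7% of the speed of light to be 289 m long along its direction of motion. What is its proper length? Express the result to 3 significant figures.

With β = 0.787, γ = 1/√(1 − 0.787²) = 1/√0.380631 = 1.6209.
Proper length: L₀ = γ·L = 1.6209 × 289 = 468 m.

468 m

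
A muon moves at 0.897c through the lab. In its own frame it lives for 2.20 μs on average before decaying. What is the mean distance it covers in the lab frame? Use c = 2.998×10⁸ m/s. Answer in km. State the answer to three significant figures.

γ = 1/√(1 − β²) = 1/√(1 − 0.804609) = 1/√0.195391 = 1/0.442031 = 2.2623.
Lab-frame lifetime: Δt = γτ = 2.2623 × 2.20 μs = 4.9771 μs.
Distance: d = vΔt = 0.897 × 2.998×10⁸ m/s × 4.9771×10^-6 s = 1340 m = 1.34 km.

1.34 km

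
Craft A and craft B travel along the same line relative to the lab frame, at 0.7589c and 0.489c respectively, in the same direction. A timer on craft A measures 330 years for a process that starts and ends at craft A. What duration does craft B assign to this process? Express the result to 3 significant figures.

365 years

Speed of craft A in craft B's frame: u = (v_A − v_B)/(1 − v_A v_B/c²) = (0.7589 − 0.489)/(1 − 0.7589×0.489) = 0.2699/0.6288979 = 0.42916; |u| = 0.42916c.
γ for this relative speed: γ = 1/√(1 − 0.184178) = 1.1071.
The clock on craft A records proper time, so craft B measures Δt = γΔτ = 1.1071 × 330 = 365 years.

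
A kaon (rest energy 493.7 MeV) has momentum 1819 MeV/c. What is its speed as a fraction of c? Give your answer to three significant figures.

pc/(mc²) = 1819/493.7 = 3.6844 = βγ = β/√(1−β²).
So β² = x²/(1 + x²) with x = 3.6844: x² = 13.5748, β² = 13.5748/14.5748 = 0.931388, β = 0.965.

0.965c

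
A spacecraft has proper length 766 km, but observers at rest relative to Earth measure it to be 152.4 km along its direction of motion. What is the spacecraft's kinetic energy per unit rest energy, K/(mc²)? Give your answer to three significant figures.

Length contraction gives γ = L₀/L = 766/152.4 = 5.02625.
K/(mc²) = γ − 1 = 5.02625 − 1 = 4.03.

4.03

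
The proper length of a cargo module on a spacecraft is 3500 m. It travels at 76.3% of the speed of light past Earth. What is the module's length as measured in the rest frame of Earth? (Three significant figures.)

2260 m

With β = 0.763, γ = 1/√(1 − 0.763²) = 1/√0.417831 = 1.547.
Length contraction: L = L₀/γ = 3500/1.547 = 2260 m.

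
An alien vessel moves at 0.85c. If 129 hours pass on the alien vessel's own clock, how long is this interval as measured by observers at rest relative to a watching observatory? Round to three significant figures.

Lorentz factor: γ = (1 − 0.7225)^(−1/2) = 1.8983.
The onboard clock measures proper time, so the interval in the rest frame of a watching observatory is dilated: Δt = γ·Δτ = 1.8983 × 129 hours = 245 hours.

245 hours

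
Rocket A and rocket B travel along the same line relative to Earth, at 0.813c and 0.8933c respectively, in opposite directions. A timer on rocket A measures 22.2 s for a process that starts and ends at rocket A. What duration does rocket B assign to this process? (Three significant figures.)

146 s

Transform rocket A's velocity into rocket B's frame: (0.813 + 0.8933)/(1 + 0.813·0.8933) = 1.7063/1.7262529, so the relative speed is 0.98844c.
At |u| = 0.98844c, γ = (1 − 0.977014)^(−1/2) = 6.5958.
Rocket A's interval is proper; time dilation gives Δt_B = γΔτ = 6.5958 × 22.2 s = 146 s.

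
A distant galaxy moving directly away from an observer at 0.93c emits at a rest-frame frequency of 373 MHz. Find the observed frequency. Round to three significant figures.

Relativistic Doppler (source moving away): f_obs = f_src · √((1−β)/(1+β)).
With β = 0.93: factor = √(0.07/1.93) = 0.19045.
f_obs = 373 × 0.19045 = 71.0 MHz.

71.0 MHz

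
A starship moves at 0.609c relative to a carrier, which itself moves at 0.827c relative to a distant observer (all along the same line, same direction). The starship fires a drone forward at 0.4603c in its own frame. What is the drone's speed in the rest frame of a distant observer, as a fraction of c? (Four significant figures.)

Apply u = (u'+v)/(1+u'v) twice. Drone in the carrier frame: (0.4603+0.609)/(1+0.4603·0.609) = 1.0693/1.2803227 = 0.83518c.
That velocity, transformed to the rest frame of a distant observer: (0.83518+0.827)/(1+0.83518·0.827) = 1.66218/1.69069386 = 0.98313c.

0.9831c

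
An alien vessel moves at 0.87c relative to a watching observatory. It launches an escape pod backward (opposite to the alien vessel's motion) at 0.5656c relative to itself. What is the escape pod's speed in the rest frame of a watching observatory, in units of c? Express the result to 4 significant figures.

0.5993c

In units of c, u = (u' + v)/(1 + u'v) with u' = −0.5656 and v = 0.87.
Numerator: −0.5656 + 0.87 = 0.3044. Denominator: 1 + (−0.5656)(0.87) = 0.507928.
u = 0.3044/0.507928 = 0.5993, so the speed is 0.5993c.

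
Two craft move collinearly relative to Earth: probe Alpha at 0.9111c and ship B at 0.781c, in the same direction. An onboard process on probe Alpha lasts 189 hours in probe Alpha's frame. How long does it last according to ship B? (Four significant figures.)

211.8 hours

The velocity of probe Alpha relative to ship B is (0.9111 − 0.781)c / (1 − 0.9111×0.781) = 0.45106c; relative speed 0.45106c.
γ for this relative speed: γ = 1/√(1 − 0.203455) = 1.1205.
The clock on probe Alpha records proper time, so ship B measures Δt = γΔτ = 1.1205 × 189 = 211.8 hours.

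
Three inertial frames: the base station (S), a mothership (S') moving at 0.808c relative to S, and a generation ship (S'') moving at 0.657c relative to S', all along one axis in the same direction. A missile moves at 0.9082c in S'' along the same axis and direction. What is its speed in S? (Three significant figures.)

Compose velocities in two stages. Stage 1 (into S'): u₁ = (0.9082+0.657)/(1+0.9082×0.657) = 0.98028.
Stage 2 (into S): u = (0.98028+0.808)/(1+0.98028×0.808) = 0.99789, so the speed is 0.998c.

0.998c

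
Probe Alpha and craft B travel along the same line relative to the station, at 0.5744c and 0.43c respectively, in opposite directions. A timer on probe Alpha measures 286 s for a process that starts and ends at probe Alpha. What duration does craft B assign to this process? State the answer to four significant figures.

482.6 s

The velocity of probe Alpha relative to craft B is (0.5744 + 0.43)c / (1 + 0.5744×0.43) = 0.80546c; relative speed 0.80546c.
γ for this relative speed: γ = 1/√(1 − 0.648766) = 1.6873.
Probe Alpha's interval is proper; time dilation gives Δt_B = γΔτ = 1.6873 × 286 s = 482.6 s.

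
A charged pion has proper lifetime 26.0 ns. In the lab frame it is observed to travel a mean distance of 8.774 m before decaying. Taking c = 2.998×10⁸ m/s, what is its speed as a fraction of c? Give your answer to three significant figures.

Let x = d/(cτ) = 8.774 m / (2.998×10⁸ m/s × 2.600×10^-8 s) = 1.1256. Since d = βγcτ, x = βγ = β/√(1−β²).
Solving: β² = x²/(1+x²) = 1.26698/2.26698 = 0.558885, so β = 0.748.

0.748c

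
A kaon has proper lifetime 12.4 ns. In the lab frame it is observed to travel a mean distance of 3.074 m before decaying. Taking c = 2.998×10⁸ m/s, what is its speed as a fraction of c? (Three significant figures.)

Let x = d/(cτ) = 3.074 m / (2.998×10⁸ m/s × 1.240×10^-8 s) = 0.8269. Since d = βγcτ, x = βγ = β/√(1−β²).
Solving: β² = x²/(1+x²) = 0.683764/1.683764 = 0.406093, so β = 0.637.

0.637c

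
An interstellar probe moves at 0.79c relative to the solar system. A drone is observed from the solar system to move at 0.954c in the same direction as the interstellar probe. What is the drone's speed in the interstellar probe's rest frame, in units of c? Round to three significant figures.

0.666c

Transform to the interstellar probe's frame: u' = (u − v)/(1 − uv/c²).
u' = (0.954 − 0.79)/(1 − 0.954×0.79) = 0.164/0.24634 = 0.66575.
Speed in the interstellar probe's frame: 0.666c (in the same direction).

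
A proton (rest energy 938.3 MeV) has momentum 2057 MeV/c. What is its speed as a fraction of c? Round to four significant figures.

pc/(mc²) = 2057/938.3 = 2.1923 = βγ = β/√(1−β²).
So β² = x²/(1 + x²) with x = 2.1923: x² = 4.80618, β² = 4.80618/5.80618 = 0.82777, β = 0.9098.

0.9098c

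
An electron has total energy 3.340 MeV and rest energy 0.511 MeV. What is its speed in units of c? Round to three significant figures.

0.988c

γ = E/(mc²) = 3.340/0.511 = 6.5362.
β = √(1 − 1/γ²) = √(1 − 0.0234072) = √0.9765928 = 0.988.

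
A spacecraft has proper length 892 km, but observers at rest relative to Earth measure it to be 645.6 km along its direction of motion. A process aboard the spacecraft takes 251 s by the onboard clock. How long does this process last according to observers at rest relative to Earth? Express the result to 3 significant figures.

From L = L₀/γ: γ = 892/645.6 = 1.38166.
The same γ dilates the second interval: 1.38166 × 251 s = 347 s.

347 s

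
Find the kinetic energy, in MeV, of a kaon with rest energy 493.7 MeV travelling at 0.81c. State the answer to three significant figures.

γ = 1/√(1 − β²) = 1/√(1 − 0.6561) = 1/√0.3439 = 1/0.58643 = 1.70523.
Kinetic energy: K = (γ − 1)mc² = (1.70523 − 1) × 493.7 MeV = 0.70523 × 493.7 = 348 MeV.

348 MeV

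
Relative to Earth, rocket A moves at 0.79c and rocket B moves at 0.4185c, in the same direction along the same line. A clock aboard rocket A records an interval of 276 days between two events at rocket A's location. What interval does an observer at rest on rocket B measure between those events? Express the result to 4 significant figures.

Speed of rocket A in rocket B's frame: u = (v_A − v_B)/(1 − v_A v_B/c²) = (0.79 − 0.4185)/(1 − 0.79×0.4185) = 0.3715/0.669385 = 0.55499; |u| = 0.55499c.
γ for this relative speed: γ = 1/√(1 − 0.308014) = 1.2021.
The clock on rocket A records proper time, so rocket B measures Δt = γΔτ = 1.2021 × 276 = 331.8 days.

331.8 days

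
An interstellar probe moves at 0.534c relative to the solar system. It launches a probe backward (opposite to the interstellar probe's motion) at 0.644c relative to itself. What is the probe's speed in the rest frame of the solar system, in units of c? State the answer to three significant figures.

In units of c, u = (u' + v)/(1 + u'v) with u' = −0.644 and v = 0.534.
Numerator: −0.644 + 0.534 = −0.11. Denominator: 1 + (−0.644)(0.534) = 0.656104.
u = −0.11/0.656104 = −0.16766, so the speed is 0.168c.

0.168c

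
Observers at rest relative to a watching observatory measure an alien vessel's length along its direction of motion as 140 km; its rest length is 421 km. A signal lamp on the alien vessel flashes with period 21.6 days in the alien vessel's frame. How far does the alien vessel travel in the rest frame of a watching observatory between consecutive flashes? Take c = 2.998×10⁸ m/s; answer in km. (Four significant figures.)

γ = L₀/L = 421/140 = 3.00714.
β = √(1 − 1/γ²) = 0.94309. Lab-frame period = γτ = 3.00714×21.6 days = 64.954 days. Distance = βc × γτ = 0.94309 × 2.998×10⁸ m/s × 5612025.6 s = 1.5867×10^15 m = 1.587×10^12 km.

1.587×10^12 km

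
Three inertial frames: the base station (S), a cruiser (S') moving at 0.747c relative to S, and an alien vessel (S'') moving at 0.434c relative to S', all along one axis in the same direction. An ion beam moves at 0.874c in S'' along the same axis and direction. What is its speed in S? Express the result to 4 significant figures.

Compose velocities in two stages. Stage 1 (into S'): u₁ = (0.874+0.434)/(1+0.874×0.434) = 0.9483.
Stage 2 (into S): u = (0.9483+0.747)/(1+0.9483×0.747) = 0.99234, so the speed is 0.9923c.

0.9923c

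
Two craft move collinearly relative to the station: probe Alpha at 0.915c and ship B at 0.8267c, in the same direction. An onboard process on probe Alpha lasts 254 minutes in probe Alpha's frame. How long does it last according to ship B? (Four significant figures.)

The velocity of probe Alpha relative to ship B is (0.915 − 0.8267)c / (1 − 0.915×0.8267) = 0.36252c; relative speed 0.36252c.
At |u| = 0.36252c, γ = (1 − 0.131421)^(−1/2) = 1.073.
The clock on probe Alpha records proper time, so ship B measures Δt = γΔτ = 1.073 × 254 = 272.5 minutes.

272.5 minutes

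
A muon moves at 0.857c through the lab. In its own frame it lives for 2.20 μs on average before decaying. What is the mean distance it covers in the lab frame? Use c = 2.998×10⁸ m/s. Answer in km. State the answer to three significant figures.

Lorentz factor: γ = (1 − 0.734449)^(−1/2) = 1.9406.
Lab-frame lifetime: Δt = γτ = 1.9406 × 2.20 μs = 4.2693 μs.
Distance: d = vΔt = 0.857 × 2.998×10⁸ m/s × 4.2693×10^-6 s = 1100 m = 1.10 km.

1.10 km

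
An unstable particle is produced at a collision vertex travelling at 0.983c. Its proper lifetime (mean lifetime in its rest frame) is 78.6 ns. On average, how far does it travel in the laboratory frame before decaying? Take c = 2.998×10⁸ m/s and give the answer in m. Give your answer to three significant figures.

126 m

Lorentz factor: γ = (1 − 0.966289)^(−1/2) = 5.4465.
Lab-frame lifetime: Δt = γτ = 5.4465 × 78.6 ns = 428.09 ns.
Distance: d = vΔt = 0.983 × 2.998×10⁸ m/s × 4.2809×10^-7 s = 126 m.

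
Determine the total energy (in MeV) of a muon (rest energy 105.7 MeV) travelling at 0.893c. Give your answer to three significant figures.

235 MeV

γ = 1/√(1 − β²) = 1/√(1 − 0.797449) = 1/√0.202551 = 1/0.450057 = 2.2219.
Total energy: E = γmc² = 2.2219 × 105.7 MeV = 235 MeV.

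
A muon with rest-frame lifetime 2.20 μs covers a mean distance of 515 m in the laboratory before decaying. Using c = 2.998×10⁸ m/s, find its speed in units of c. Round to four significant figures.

Let x = d/(cτ) = 515.0 m / (2.998×10⁸ m/s × 2.200×10^-6 s) = 0.78082. Since d = βγcτ, x = βγ = β/√(1−β²).
Solving: β² = x²/(1+x²) = 0.60968/1.60968 = 0.378759, so β = 0.6154.

0.6154c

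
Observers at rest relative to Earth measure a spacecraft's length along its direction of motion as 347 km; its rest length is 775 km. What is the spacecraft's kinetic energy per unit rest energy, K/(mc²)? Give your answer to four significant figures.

1.233

From L = L₀/γ: γ = 775/347 = 2.23343.
K/(mc²) = γ − 1 = 2.23343 − 1 = 1.233.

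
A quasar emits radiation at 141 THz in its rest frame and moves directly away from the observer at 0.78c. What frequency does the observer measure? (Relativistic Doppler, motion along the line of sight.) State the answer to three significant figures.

49.6 THz

Relativistic Doppler (source moving away): f_obs = f_src · √((1−β)/(1+β)).
With β = 0.78: factor = √(0.22/1.78) = 0.35156.
f_obs = 141 × 0.35156 = 49.6 THz.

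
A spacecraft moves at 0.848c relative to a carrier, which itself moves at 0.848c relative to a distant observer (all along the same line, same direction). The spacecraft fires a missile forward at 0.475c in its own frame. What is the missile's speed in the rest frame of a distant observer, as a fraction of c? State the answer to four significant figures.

0.9952c

Compose velocities in two stages. Stage 1 (into S'): u₁ = (0.475+0.848)/(1+0.475×0.848) = 0.94311.
Stage 2 (into S): u = (0.94311+0.848)/(1+0.94311×0.848) = 0.9952, so the speed is 0.9952c.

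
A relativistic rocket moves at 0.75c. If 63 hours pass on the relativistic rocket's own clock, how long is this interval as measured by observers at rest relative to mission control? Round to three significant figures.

With β = 0.75, γ = 1/√(1 − 0.75²) = 1/√0.4375 = 1.5119.
Time dilation: Δt = γ·Δτ = 1.5119 × 63 = 95.2 hours.

95.2 hours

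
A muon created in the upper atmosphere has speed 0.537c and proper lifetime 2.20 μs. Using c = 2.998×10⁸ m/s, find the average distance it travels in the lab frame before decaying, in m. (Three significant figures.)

Lorentz factor: γ = (1 − 0.288369)^(−1/2) = 1.1854.
Lab-frame lifetime: Δt = γτ = 1.1854 × 2.20 μs = 2.6079 μs.
Distance: d = vΔt = 0.537 × 2.998×10⁸ m/s × 2.6079×10^-6 s = 420 m.

420 m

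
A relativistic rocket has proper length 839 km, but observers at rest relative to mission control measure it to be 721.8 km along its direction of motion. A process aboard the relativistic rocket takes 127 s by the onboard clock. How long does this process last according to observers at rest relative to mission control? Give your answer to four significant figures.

From L = L₀/γ: γ = 839/721.8 = 1.16237.
The same γ dilates the second interval: 1.16237 × 127 s = 147.6 s.

147.6 s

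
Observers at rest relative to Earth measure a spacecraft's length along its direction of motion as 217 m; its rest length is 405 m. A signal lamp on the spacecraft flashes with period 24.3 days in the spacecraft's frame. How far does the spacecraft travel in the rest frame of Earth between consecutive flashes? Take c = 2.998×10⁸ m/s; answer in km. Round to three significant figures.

From L = L₀/γ: γ = 405/217 = 1.86636.
β = √(1 − 1/γ²) = 0.84434. Lab-frame period = γτ = 1.86636×24.3 days = 45.353 days. Distance = βc × γτ = 0.84434 × 2.998×10⁸ m/s × 3918499.2 s = 9.9190×10^14 m = 9.92×10^11 km.

9.92×10^11 km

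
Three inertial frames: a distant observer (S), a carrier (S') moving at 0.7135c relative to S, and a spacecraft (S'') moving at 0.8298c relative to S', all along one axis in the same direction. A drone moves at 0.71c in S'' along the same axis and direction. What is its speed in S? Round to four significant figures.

0.9947c

Compose velocities in two stages. Stage 1 (into S'): u₁ = (0.71+0.8298)/(1+0.71×0.8298) = 0.96894.
Stage 2 (into S): u = (0.96894+0.7135)/(1+0.96894×0.7135) = 0.99474, so the speed is 0.9947c.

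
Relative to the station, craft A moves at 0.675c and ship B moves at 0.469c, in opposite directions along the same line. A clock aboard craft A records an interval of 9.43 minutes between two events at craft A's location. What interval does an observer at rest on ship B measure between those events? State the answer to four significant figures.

19.05 minutes

Speed of craft A in ship B's frame: u = (v_A + v_B)/(1 + v_A v_B/c²) = (0.675 + 0.469)/(1 + 0.675×0.469) = 1.144/1.316575 = 0.86892; |u| = 0.86892c.
γ for this relative speed: γ = 1/√(1 − 0.755022) = 2.0204.
The clock on craft A records proper time, so ship B measures Δt = γΔτ = 2.0204 × 9.43 = 19.05 minutes.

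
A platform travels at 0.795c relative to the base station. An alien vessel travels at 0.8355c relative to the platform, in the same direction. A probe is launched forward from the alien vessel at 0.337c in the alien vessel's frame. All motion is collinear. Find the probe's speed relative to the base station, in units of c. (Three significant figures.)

0.990c

First combine the probe and alien vessel (S''→S'): u₁ = (0.337 + 0.8355)/(1 + 0.337×0.8355) = 1.1725/1.2815635 = 0.9149.
Then combine with the platform (S'→S): u = (0.9149 + 0.795)/(1 + 0.9149×0.795) = 1.7099/1.7273455 = 0.9899.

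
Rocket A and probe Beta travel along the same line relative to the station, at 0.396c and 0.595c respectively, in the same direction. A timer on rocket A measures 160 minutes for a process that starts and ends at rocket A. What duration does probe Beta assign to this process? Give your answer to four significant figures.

Transform rocket A's velocity into probe Beta's frame: (0.396 − 0.595)/(1 − 0.396·0.595) = −0.199/0.76438, so the relative speed is 0.26034c.
At |u| = 0.26034c, γ = (1 − 0.0677769)^(−1/2) = 1.0357.
The clock on rocket A records proper time, so probe Beta measures Δt = γΔτ = 1.0357 × 160 = 165.7 minutes.

165.7 minutes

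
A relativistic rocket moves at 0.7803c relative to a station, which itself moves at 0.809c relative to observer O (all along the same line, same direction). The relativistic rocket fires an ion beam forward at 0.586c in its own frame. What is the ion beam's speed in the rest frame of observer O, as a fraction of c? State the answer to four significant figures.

0.9932c

First combine the ion beam and relativistic rocket (S''→S'): u₁ = (0.586 + 0.7803)/(1 + 0.586×0.7803) = 1.3663/1.4572558 = 0.93758.
Then combine with the station (S'→S): u = (0.93758 + 0.809)/(1 + 0.93758×0.809) = 1.74658/1.75850222 = 0.99322.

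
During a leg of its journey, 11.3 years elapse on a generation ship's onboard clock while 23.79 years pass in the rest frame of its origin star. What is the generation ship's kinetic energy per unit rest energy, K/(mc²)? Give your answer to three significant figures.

The time-dilation ratio gives γ = 23.79/11.3 = 2.10531.
Since K = (γ−1)mc², K/(mc²) = 2.10531 − 1 = 1.11.

1.11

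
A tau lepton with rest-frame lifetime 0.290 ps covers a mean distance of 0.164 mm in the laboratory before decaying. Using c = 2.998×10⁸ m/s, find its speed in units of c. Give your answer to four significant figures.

0.8835c

Let x = d/(cτ) = 1.640×10^-4 m / (2.998×10⁸ m/s × 2.900×10^-13 s) = 1.8863. Since d = βγcτ, x = βγ = β/√(1−β²).
Solving: β² = x²/(1+x²) = 3.55813/4.55813 = 0.780612, so β = 0.8835.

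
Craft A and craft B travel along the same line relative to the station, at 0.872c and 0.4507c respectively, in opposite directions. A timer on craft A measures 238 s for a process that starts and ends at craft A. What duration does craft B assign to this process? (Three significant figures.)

759 s

Speed of craft A in craft B's frame: u = (v_A + v_B)/(1 + v_A v_B/c²) = (0.872 + 0.4507)/(1 + 0.872×0.4507) = 1.3227/1.3930104 = 0.94953; |u| = 0.94953c.
At |u| = 0.94953c, γ = (1 − 0.901607)^(−1/2) = 3.188.
Craft A's interval is proper; time dilation gives Δt_B = γΔτ = 3.188 × 238 s = 759 s.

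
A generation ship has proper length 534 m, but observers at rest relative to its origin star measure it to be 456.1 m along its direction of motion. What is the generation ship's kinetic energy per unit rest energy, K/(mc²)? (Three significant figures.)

Length contraction gives γ = L₀/L = 534/456.1 = 1.1708.
K/(mc²) = γ − 1 = 1.1708 − 1 = 0.171.

0.171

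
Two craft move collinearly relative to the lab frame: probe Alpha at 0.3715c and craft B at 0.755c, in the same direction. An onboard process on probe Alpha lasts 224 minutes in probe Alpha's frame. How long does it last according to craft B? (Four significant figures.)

264.7 minutes

The velocity of probe Alpha relative to craft B is (0.3715 − 0.755)c / (1 − 0.3715×0.755) = −0.533c; relative speed 0.533c.
γ for this relative speed: γ = 1/√(1 − 0.284089) = 1.1819.
Probe Alpha's interval is proper; time dilation gives Δt_B = γΔτ = 1.1819 × 224 minutes = 264.7 minutes.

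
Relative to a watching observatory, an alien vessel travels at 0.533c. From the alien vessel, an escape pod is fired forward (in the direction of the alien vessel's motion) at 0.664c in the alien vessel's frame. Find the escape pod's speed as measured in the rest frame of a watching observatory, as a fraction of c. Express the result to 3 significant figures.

0.884c

In units of c, u = (u' + v)/(1 + u'v) with u' = 0.664 and v = 0.533.
Numerator: 0.664 + 0.533 = 1.197. Denominator: 1 + (0.664)(0.533) = 1.353912.
u = 1.197/1.353912 = 0.8841, so the speed is 0.884c.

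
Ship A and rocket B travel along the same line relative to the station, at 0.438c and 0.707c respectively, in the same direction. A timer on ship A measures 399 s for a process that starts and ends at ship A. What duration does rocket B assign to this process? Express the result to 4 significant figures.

433.2 s

The velocity of ship A relative to rocket B is (0.438 − 0.707)c / (1 − 0.438×0.707) = −0.38967c; relative speed 0.38967c.
γ for this relative speed: γ = 1/√(1 − 0.151843) = 1.0858.
Ship A's interval is proper; time dilation gives Δt_B = γΔτ = 1.0858 × 399 s = 433.2 s.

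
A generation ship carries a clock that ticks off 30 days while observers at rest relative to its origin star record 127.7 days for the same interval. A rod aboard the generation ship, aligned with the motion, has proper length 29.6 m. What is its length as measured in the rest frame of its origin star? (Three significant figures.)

γ = Δt/Δτ = 127.7/30 = 4.25667.
The rod contracts by the same γ: 29.6 m / 4.25667 = 6.95 m.

6.95 m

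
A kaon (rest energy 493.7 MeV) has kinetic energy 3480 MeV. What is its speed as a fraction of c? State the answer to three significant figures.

K = (γ−1)mc², so γ = 1 + 3480/493.7 = 8.0488.
Then v/c = √(1 − γ⁻²) = √(1 − 0.0154361) = √0.9845639 = 0.992.

0.992c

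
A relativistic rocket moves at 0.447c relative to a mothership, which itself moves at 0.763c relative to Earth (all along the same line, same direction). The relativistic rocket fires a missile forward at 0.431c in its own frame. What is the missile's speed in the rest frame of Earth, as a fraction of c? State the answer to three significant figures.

First combine the missile and relativistic rocket (S''→S'): u₁ = (0.431 + 0.447)/(1 + 0.431×0.447) = 0.878/1.192657 = 0.73617.
Then combine with the mothership (S'→S): u = (0.73617 + 0.763)/(1 + 0.73617×0.763) = 1.49917/1.56169771 = 0.95996.

0.960c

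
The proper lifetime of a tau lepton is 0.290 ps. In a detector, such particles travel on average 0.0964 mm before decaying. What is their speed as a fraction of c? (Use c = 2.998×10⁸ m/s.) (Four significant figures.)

Lab distance = (lab lifetime)·v = γτ·βc, so βγ = d/(cτ) = 9.640×10^-5/(2.998×10⁸ × 2.900×10^-13) = 1.1088.
With βγ = 1.1088: γ² = 1 + (βγ)² = 2.22944, and β = (βγ)/γ = 1.1088/1.49313 = 0.7426.

0.7426c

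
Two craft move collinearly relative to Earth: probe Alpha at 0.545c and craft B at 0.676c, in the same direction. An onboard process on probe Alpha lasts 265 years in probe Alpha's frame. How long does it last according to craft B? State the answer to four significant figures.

Speed of probe Alpha in craft B's frame: u = (v_A − v_B)/(1 − v_A v_B/c²) = (0.545 − 0.676)/(1 − 0.545×0.676) = −0.131/0.63158 = −0.20742; |u| = 0.20742c.
γ for this relative speed: γ = 1/√(1 − 0.0430231) = 1.0222.
Probe Alpha's interval is proper; time dilation gives Δt_B = γΔτ = 1.0222 × 265 years = 270.9 years.

270.9 years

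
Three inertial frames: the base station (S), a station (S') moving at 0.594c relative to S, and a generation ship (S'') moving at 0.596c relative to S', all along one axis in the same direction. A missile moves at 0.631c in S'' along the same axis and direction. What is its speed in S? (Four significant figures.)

0.9712c

Compose velocities in two stages. Stage 1 (into S'): u₁ = (0.631+0.596)/(1+0.631×0.596) = 0.89167.
Stage 2 (into S): u = (0.89167+0.594)/(1+0.89167×0.594) = 0.97125, so the speed is 0.9712c.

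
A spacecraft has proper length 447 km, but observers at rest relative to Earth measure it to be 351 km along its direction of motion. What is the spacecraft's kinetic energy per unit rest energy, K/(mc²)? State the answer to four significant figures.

0.2735

From L = L₀/γ: γ = 447/351 = 1.2735.
Since K = (γ−1)mc², K/(mc²) = 1.2735 − 1 = 0.2735.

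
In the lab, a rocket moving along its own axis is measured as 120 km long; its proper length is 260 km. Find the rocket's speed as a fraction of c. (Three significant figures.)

0.887c

Length contraction gives γ = L₀/L = 260/120 = 2.1667.
β = √(1 − 1/γ²) = √0.786989 = 0.887.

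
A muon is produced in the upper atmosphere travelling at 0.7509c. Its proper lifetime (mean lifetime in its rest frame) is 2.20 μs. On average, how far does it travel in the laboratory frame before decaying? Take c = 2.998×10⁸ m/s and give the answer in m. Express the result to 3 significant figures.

750 m

β² = 0.56385081, so γ = 1/√0.43614919 = 1.5142.
Lab-frame lifetime: Δt = γτ = 1.5142 × 2.20 μs = 3.3312 μs.
Distance: d = vΔt = 0.7509 × 2.998×10⁸ m/s × 3.3312×10^-6 s = 750 m.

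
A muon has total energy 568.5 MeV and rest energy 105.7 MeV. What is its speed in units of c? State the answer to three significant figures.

Total energy E = γmc² gives γ = 568.5/105.7 = 5.3784.
Hence β = √(1 − 1/γ²) = √(1 − 0.0345696) = √0.9654304 = 0.983.

0.983c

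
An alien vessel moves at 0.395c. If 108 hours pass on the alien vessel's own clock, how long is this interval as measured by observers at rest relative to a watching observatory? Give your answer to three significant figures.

With β = 0.395, γ = 1/√(1 − 0.395²) = 1/√0.843975 = 1.0885.
Time dilation: Δt = γ·Δτ = 1.0885 × 108 = 118 hours.

118 hours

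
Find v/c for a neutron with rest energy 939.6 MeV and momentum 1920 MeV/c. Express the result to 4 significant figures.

pc/(mc²) = 1920/939.6 = 2.0434 = βγ = β/√(1−β²).
So β² = x²/(1 + x²) with x = 2.0434: x² = 4.17548, β² = 4.17548/5.17548 = 0.806781, β = 0.8982.

0.8982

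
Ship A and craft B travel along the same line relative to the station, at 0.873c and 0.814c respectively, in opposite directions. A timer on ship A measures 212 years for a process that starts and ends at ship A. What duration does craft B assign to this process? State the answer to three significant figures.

Transform ship A's velocity into craft B's frame: (0.873 + 0.814)/(1 + 0.873·0.814) = 1.687/1.710622, so the relative speed is 0.98619c.
γ for this relative speed: γ = 1/√(1 − 0.972571) = 6.038.
Ship A's interval is proper; time dilation gives Δt_B = γΔτ = 6.038 × 212 years = 1280 years.

1280 years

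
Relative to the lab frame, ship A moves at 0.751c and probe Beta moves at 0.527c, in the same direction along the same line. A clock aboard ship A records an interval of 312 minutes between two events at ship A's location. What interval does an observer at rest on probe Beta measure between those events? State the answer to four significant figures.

335.9 minutes

Transform ship A's velocity into probe Beta's frame: (0.751 − 0.527)/(1 − 0.751·0.527) = 0.224/0.604223, so the relative speed is 0.37072c.
At |u| = 0.37072c, γ = (1 − 0.137433)^(−1/2) = 1.0767.
The clock on ship A records proper time, so probe Beta measures Δt = γΔτ = 1.0767 × 312 = 335.9 minutes.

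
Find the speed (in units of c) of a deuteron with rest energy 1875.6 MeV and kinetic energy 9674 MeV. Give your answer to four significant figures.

0.9867c

γ = 1 + K/(mc²) = 1 + 9674/1875.6 = 6.1578.
β = √(1 − 1/γ²) = √(1 − 0.0263724) = √0.9736276 = 0.9867.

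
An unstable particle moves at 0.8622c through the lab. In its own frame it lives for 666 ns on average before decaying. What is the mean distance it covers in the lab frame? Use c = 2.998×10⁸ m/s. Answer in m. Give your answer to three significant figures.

340 m

γ = 1/√(1 − β²) = 1/√(1 − 0.74338884) = 1/√0.25661116 = 1/0.506568 = 1.9741.
Lab-frame lifetime: Δt = γτ = 1.9741 × 666 ns = 1314.8 ns.
Distance: d = vΔt = 0.8622 × 2.998×10⁸ m/s × 1.3148×10^-6 s = 340 m.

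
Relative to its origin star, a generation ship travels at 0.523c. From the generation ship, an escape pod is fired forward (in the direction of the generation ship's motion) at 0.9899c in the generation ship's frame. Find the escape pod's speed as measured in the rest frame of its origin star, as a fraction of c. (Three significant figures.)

0.997c

Relativistic velocity addition: u = (u' + v)/(1 + u'v/c²), with u' = 0.9899c and v = 0.523c.
Numerator: 0.9899 + 0.523 = 1.5129. Denominator: 1 + (0.9899)(0.523) = 1.5177177.
u = 1.5129/1.5177177 = 0.99683, so the speed is 0.997c.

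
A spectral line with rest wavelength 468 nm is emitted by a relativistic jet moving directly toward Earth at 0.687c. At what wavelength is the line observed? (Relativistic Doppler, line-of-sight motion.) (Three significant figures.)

Relativistic Doppler for wavelength: λ_obs = λ_src · √((1−β)/(1+β)).
With β = 0.687: factor = √(0.313/1.687) = 0.43074.
λ_obs = 468 × 0.43074 = 202 nm.

202 nm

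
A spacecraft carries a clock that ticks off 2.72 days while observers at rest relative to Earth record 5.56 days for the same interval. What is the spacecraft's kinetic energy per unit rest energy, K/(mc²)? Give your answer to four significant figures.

From Δt = γΔτ: γ = 5.56/2.72 = 2.04412.
K/(mc²) = γ − 1 = 2.04412 − 1 = 1.044.

1.044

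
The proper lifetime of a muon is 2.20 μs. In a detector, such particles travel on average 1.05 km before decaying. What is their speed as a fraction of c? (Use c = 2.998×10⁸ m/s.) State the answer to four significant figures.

0.8468c

Let x = d/(cτ) = 1050 m / (2.998×10⁸ m/s × 2.200×10^-6 s) = 1.592. Since d = βγcτ, x = βγ = β/√(1−β²).
Solving: β² = x²/(1+x²) = 2.53446/3.53446 = 0.717071, so β = 0.8468.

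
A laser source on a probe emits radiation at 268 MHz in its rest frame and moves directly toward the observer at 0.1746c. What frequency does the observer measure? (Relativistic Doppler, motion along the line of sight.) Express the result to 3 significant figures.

Relativistic Doppler (source moving toward): f_obs = f_src · √((1+β)/(1−β)).
With β = 0.1746: factor = √(1.1746/0.8254) = 1.1929.
f_obs = 268 × 1.1929 = 320 MHz.

320 MHz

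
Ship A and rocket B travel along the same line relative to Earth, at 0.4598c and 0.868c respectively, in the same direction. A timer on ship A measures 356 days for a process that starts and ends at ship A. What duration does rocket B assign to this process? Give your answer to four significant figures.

The velocity of ship A relative to rocket B is (0.4598 − 0.868)c / (1 − 0.4598×0.868) = −0.67932c; relative speed 0.67932c.
At |u| = 0.67932c, γ = (1 − 0.461476)^(−1/2) = 1.3627.
The clock on ship A records proper time, so rocket B measures Δt = γΔτ = 1.3627 × 356 = 485.1 days.

485.1 days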